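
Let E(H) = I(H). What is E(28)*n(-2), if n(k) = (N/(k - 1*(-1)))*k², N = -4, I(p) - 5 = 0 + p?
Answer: 528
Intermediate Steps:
I(p) = 5 + p (I(p) = 5 + (0 + p) = 5 + p)
E(H) = 5 + H
n(k) = -4*k²/(1 + k) (n(k) = (-4/(k - 1*(-1)))*k² = (-4/(k + 1))*k² = (-4/(1 + k))*k² = -4*k²/(1 + k))
E(28)*n(-2) = (5 + 28)*(-4*(-2)²/(1 - 2)) = 33*(-4*4/(-1)) = 33*(-4*4*(-1)) = 33*16 = 528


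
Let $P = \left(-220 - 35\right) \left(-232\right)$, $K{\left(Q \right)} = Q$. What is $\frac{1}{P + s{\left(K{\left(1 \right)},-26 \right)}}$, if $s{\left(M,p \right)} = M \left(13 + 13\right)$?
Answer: $\frac{1}{59186} \approx 1.6896 \cdot 10^{-5}$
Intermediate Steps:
$s{\left(M,p \right)} = 26 M$ ($s{\left(M,p \right)} = M 26 = 26 M$)
$P = 59160$ ($P = \left(-255\right) \left(-232\right) = 59160$)
$\frac{1}{P + s{\left(K{\left(1 \right)},-26 \right)}} = \frac{1}{59160 + 26 \cdot 1} = \frac{1}{59160 + 26} = \frac{1}{59186}$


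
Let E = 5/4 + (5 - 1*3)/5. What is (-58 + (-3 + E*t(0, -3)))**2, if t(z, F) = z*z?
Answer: 3721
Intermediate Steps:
t(z, F) = z**2
E = 33/20 (E = 5*(1/4) + (5 - 3)*(1/5) = 5/4 + 2*(1/5) = 5/4 + 2/5 = 33/20 ≈ 1.6500)
(-58 + (-3 + E*t(0, -3)))**2 = (-58 + (-3 + (33/20)*0**2))**2 = (-58 + (-3 + (33/20)*0))**2 = (-58 + (-3 + 0))**2 = (-58 - 3)**2 = (-61)**2 = 3721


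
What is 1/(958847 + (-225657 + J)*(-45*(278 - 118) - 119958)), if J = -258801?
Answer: 1/61603669211 ≈ 1.6233e-11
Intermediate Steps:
1/(958847 + (-225657 + J)*(-45*(278 - 118) - 119958)) = 1/(958847 + (-225657 - 258801)*(-45*(278 - 118) - 119958)) = 1/(958847 - 484458*(-45*160 - 119958)) = 1/(958847 - 484458*(-7200 - 119958)) = 1/(958847 - 484458*(-127158)) = 1/(958847 + 61602710364) = 1/61603669211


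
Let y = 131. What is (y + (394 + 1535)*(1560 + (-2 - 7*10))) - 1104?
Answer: 2869379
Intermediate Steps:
(y + (394 + 1535)*(1560 + (-2 - 7*10))) - 1104 = (131 + (394 + 1535)*(1560 + (-2 - 7*10))) - 1104 = (131 + 1929*(1560 + (-2 - 70))) - 1104 = (131 + 1929*(1560 - 72)) - 1104 = (131 + 1929*1488) - 1104 = (131 + 2870352) - 1104 = 2870483 - 1104 = 2869379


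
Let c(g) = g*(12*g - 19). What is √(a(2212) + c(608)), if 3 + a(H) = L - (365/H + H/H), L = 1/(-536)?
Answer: √97179664603230566/148204 ≈ 2103.4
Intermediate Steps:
c(g) = g*(-19 + 12*g)
L = -1/536 ≈ -0.0018657
a(H) = -2145/536 - 365/H (a(H) = -3 + (-1/536 - (365/H + H/H)) = -3 + (-1/536 - (365/H + 1)) = -3 + (-1/536 - (1 + 365/H)) = -3 + (-1/536 + (-1 - 365/H)) = -3 + (-537/536 - 365/H) = -2145/536 - 365/H)
√(a(2212) + c(608)) = √((-2145/536 - 365/2212) + 608*(-19 + 12*608)) = √((-2145/536 - 365*1/2212) + 608*(-19 + 7296)) = √((-2145/536 - 365/2212) + 608*7277) = √(-1235095/296408 + 4424416) = √(1311431062633/296408) = √97179664603230566/148204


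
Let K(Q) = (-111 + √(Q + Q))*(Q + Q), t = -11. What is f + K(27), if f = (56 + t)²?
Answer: -3969 + 162*√6 ≈ -3572.2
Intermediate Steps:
K(Q) = 2*Q*(-111 + √2*√Q) (K(Q) = (-111 + √(2*Q))*(2*Q) = (-111 + √2*√Q)*(2*Q) = 2*Q*(-111 + √2*√Q))
f = 2025 (f = (56 - 11)² = 45² = 2025)
f + K(27) = 2025 + (-222*27 + 2*√2*27^(3/2)) = 2025 + (-5994 + 2*√2*(81*√3)) = 2025 + (-5994 + 162*√6) = -3969 + 162*√6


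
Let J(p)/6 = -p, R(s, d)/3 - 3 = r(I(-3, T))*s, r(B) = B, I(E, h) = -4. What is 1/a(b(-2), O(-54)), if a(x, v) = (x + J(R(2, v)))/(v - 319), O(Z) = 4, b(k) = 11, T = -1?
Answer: -315/101 ≈ -3.1188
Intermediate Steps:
R(s, d) = 9 - 12*s (R(s, d) = 9 + 3*(-4*s) = 9 - 12*s)
J(p) = -6*p (J(p) = 6*(-p) = -6*p)
a(x, v) = (90 + x)/(-319 + v) (a(x, v) = (x - 6*(9 - 12*2))/(v - 319) = (x - 6*(9 - 24))/(-319 + v) = (x - 6*(-15))/(-319 + v) = (x + 90)/(-319 + v) = (90 + x)/(-319 + v))
1/a(b(-2), O(-54)) = 1/((90 + 11)/(-319 + 4)) = 1/(101/(-315)) = 1/(-1/315*101) = 1/(-101/315) = -315/101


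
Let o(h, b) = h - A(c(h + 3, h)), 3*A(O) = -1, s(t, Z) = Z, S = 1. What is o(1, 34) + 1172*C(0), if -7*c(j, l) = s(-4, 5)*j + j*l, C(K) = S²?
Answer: 3520/3 ≈ 1173.3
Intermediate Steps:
C(K) = 1 (C(K) = 1² = 1)
c(j, l) = -5*j/7 - j*l/7 (c(j, l) = -(5*j + j*l)/7 = -5*j/7 - j*l/7)
A(O) = -⅓ (A(O) = (⅓)*(-1) = -⅓)
o(h, b) = ⅓ + h (o(h, b) = h - 1*(-⅓) = h + ⅓ = ⅓ + h)
o(1, 34) + 1172*C(0) = (⅓ + 1) + 1172*1 = 4/3 + 1172 = 3520/3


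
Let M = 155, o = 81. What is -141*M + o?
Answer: -21774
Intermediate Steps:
-141*M + o = -141*155 + 81 = -21855 + 81 = -21774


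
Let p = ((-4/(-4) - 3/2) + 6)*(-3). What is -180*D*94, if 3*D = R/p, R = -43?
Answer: -161680/11 ≈ -14698.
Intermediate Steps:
p = -33/2 (p = ((-4*(-¼) - 3*½) + 6)*(-3) = ((1 - 3/2) + 6)*(-3) = (-½ + 6)*(-3) = (11/2)*(-3) = -33/2 ≈ -16.500)
D = 86/99 (D = (-43/(-33/2))/3 = (-43*(-2/33))/3 = (⅓)*(86/33) = 86/99 ≈ 0.86869)
-180*D*94 = -180*86/99*94 = -1720/11*94 = -161680/11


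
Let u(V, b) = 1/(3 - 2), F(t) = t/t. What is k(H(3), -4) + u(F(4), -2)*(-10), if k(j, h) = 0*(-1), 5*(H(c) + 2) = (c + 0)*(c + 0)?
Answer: -10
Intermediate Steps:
H(c) = -2 + c²/5 (H(c) = -2 + ((c + 0)*(c + 0))/5 = -2 + (c*c)/5 = -2 + c²/5)
F(t) = 1
k(j, h) = 0
u(V, b) = 1 (u(V, b) = 1/1 = 1)
k(H(3), -4) + u(F(4), -2)*(-10) = 0 + 1*(-10) = 0 - 10 = -10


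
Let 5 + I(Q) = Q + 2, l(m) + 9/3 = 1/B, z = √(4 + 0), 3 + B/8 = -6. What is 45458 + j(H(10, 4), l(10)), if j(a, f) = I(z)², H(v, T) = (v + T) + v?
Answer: 45459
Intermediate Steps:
B = -72 (B = -24 + 8*(-6) = -24 - 48 = -72)
z = 2 (z = √4 = 2)
l(m) = -217/72 (l(m) = -3 + 1/(-72) = -3 - 1/72 = -217/72)
I(Q) = -3 + Q (I(Q) = -5 + (Q + 2) = -5 + (2 + Q) = -3 + Q)
H(v, T) = T + 2*v (H(v, T) = (T + v) + v = T + 2*v)
j(a, f) = 1 (j(a, f) = (-3 + 2)² = (-1)² = 1)
45458 + j(H(10, 4), l(10)) = 45458 + 1 = 45459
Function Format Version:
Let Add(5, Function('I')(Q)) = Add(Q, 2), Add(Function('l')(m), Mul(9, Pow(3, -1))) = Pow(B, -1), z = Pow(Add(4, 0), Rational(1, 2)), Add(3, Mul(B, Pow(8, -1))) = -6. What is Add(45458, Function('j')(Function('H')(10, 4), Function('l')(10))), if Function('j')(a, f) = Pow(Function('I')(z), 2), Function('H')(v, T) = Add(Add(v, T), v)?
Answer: 45459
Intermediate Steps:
B = -72 (B = Add(-24, Mul(8, -6)) = Add(-24, -48) = -72)
z = 2 (z = Pow(4, Rational(1, 2)) = 2)
Function('l')(m) = Rational(-217, 72) (Function('l')(m) = Add(-3, Pow(-72, -1)) = Add(-3, Rational(-1, 72)) = Rational(-217, 72))
Function('I')(Q) = Add(-3, Q) (Function('I')(Q) = Add(-5, Add(Q, 2)) = Add(-5, Add(2, Q)) = Add(-3, Q))
Function('H')(v, T) = Add(T, Mul(2, v)) (Function('H')(v, T) = Add(Add(T, v), v) = Add(T, Mul(2, v)))
Function('j')(a, f) = 1 (Function('j')(a, f) = Pow(Add(-3, 2), 2) = Pow(-1, 2) = 1)
Add(45458, Function('j')(Function('H')(10, 4), Function('l')(10))) = Add(45458, 1) = 45459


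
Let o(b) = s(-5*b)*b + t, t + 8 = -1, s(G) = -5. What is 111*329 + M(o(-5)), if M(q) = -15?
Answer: 36504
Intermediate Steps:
t = -9 (t = -8 - 1 = -9)
o(b) = -9 - 5*b (o(b) = -5*b - 9 = -9 - 5*b)
111*329 + M(o(-5)) = 111*329 - 15 = 36519 - 15 = 36504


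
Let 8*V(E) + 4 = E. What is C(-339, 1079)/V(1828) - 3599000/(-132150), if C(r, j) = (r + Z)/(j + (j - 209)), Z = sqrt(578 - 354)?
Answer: 10661666861/391491732 + sqrt(14)/111093 ≈ 27.233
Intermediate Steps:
Z = 4*sqrt(14) (Z = sqrt(224) = 4*sqrt(14) ≈ 14.967)
C(r, j) = (r + 4*sqrt(14))/(-209 + 2*j) (C(r, j) = (r + 4*sqrt(14))/(j + (j - 209)) = (r + 4*sqrt(14))/(j + (-209 + j)) = (r + 4*sqrt(14))/(-209 + 2*j))
V(E) = -1/2 + E/8
C(-339, 1079)/V(1828) - 3599000/(-132150) = ((-339 + 4*sqrt(14))/(-209 + 2*1079))/(-1/2 + (1/8)*1828) - 3599000/(-132150) = ((-339 + 4*sqrt(14))/(-209 + 2158))/(-1/2 + 457/2) - 3599000*(-1/132150) = ((-339 + 4*sqrt(14))/1949)/228 + 71980/2643 = ((-339 + 4*sqrt(14))/1949)*(1/228) + 71980/2643 = (-339/1949 + 4*sqrt(14)/1949)*(1/228) + 71980/2643 = (-113/148124 + sqrt(14)/111093) + 71980/2643 = 10661666861/391491732 + sqrt(14)/111093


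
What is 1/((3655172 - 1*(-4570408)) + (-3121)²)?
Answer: 1/17966221 ≈ 5.5660e-8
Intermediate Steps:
1/((3655172 - 1*(-4570408)) + (-3121)²) = 1/((3655172 + 4570408) + 9740641) = 1/(8225580 + 9740641) = 1/17966221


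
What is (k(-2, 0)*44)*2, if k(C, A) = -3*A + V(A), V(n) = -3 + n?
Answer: -264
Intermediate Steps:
k(C, A) = -3 - 2*A (k(C, A) = -3*A + (-3 + A) = -3 - 2*A)
(k(-2, 0)*44)*2 = ((-3 - 2*0)*44)*2 = ((-3 + 0)*44)*2 = -3*44*2 = -132*2 = -264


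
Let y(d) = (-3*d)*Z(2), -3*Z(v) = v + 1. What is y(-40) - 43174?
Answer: -43294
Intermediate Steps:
Z(v) = -⅓ - v/3 (Z(v) = -(v + 1)/3 = -(1 + v)/3 = -⅓ - v/3)
y(d) = 3*d (y(d) = (-3*d)*(-⅓ - ⅓*2) = (-3*d)*(-⅓ - ⅔) = -3*d*(-1) = 3*d)
y(-40) - 43174 = 3*(-40) - 43174 = -120 - 43174 = -43294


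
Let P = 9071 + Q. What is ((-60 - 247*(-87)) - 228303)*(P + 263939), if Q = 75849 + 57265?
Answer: -84016496376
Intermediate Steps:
Q = 133114
P = 142185 (P = 9071 + 133114 = 142185)
((-60 - 247*(-87)) - 228303)*(P + 263939) = ((-60 - 247*(-87)) - 228303)*(142185 + 263939) = ((-60 + 21489) - 228303)*406124 = (21429 - 228303)*406124 = -206874*406124 = -84016496376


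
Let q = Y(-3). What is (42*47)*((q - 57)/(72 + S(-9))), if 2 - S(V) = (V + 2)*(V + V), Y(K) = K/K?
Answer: 27636/13 ≈ 2125.8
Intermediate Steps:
Y(K) = 1
q = 1
S(V) = 2 - 2*V*(2 + V) (S(V) = 2 - (V + 2)*(V + V) = 2 - (2 + V)*2*V = 2 - 2*V*(2 + V))
(42*47)*((q - 57)/(72 + S(-9))) = (42*47)*((1 - 57)/(72 + (2 - 4*(-9) - 2*(-9)**2))) = 1974*(-56/(72 + (2 + 36 - 2*81))) = 1974*(-56/(72 + (2 + 36 - 162))) = 1974*(-56/(72 - 124)) = 1974*(-56/(-52)) = 1974*(-56*(-1/52)) = 1974*(14/13) = 27636/13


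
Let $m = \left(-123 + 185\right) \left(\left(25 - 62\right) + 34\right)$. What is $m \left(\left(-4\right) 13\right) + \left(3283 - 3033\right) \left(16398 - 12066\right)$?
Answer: $1092672$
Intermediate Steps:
$m = -186$ ($m = 62 \left(\left(25 - 62\right) + 34\right) = 62 \left(-37 + 34\right) = 62 \left(-3\right) = -186$)
$m \left(\left(-4\right) 13\right) + \left(3283 - 3033\right) \left(16398 - 12066\right) = - 186 \left(\left(-4\right) 13\right) + \left(3283 - 3033\right) \left(16398 - 12066\right) = \left(-186\right) \left(-52\right) + 250 \cdot 4332 = 9672 + 1083000 = 1092672$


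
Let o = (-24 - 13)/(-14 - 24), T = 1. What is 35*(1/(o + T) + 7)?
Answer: 3941/15 ≈ 262.73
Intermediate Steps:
o = 37/38 (o = -37/(-38) = -37*(-1/38) = 37/38 ≈ 0.97368)
35*(1/(o + T) + 7) = 35*(1/(37/38 + 1) + 7) = 35*(1/(75/38) + 7) = 35*(38/75 + 7) = 35*(563/75) = 3941/15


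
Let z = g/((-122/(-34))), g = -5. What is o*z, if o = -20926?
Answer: 1778710/61 ≈ 29159.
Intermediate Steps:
z = -85/61 (z = -5/((-122/(-34))) = -5/((-122*(-1/34))) = -5/61/17 = -5*17/61 = -85/61 ≈ -1.3934)
o*z = -20926*(-85/61) = 1778710/61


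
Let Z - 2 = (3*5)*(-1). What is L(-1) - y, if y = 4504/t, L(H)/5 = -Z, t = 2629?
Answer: 166381/2629 ≈ 63.287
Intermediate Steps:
Z = -13 (Z = 2 + (3*5)*(-1) = 2 + 15*(-1) = 2 - 15 = -13)
L(H) = 65 (L(H) = 5*(-1*(-13)) = 5*13 = 65)
y = 4504/2629 ≈ 1.7132
L(-1) - y = 65 - 1*4504/2629 = 65 - 4504/2629 = 166381/2629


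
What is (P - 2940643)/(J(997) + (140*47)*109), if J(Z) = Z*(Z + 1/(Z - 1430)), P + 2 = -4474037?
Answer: -1605278653/370480580 ≈ -4.3330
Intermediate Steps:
P = -4474039 (P = -2 - 4474037 = -4474039)
J(Z) = Z*(Z + 1/(-1430 + Z))
(P - 2940643)/(J(997) + (140*47)*109) = (-4474039 - 2940643)/(997*(1 + 997² - 1430*997)/(-1430 + 997) + (140*47)*109) = -7414682/(997*(1 + 994009 - 1425710)/(-433) + 6580*109) = -7414682/(997*(-1/433)*(-431700) + 717220) = -7414682/(430404900/433 + 717220) = -7414682/740961160/433 = -7414682*433/740961160 = -1605278653/370480580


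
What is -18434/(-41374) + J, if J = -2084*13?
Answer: -560442987/20687 ≈ -27092.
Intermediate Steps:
J = -27092
-18434/(-41374) + J = -18434/(-41374) - 27092 = -18434*(-1/41374) - 27092 = 9217/20687 - 27092 = -560442987/20687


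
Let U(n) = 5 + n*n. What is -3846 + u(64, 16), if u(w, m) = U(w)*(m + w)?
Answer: 324234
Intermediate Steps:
U(n) = 5 + n²
u(w, m) = (5 + w²)*(m + w)
-3846 + u(64, 16) = -3846 + (5 + 64²)*(16 + 64) = -3846 + (5 + 4096)*80 = -3846 + 4101*80 = -3846 + 328080 = 324234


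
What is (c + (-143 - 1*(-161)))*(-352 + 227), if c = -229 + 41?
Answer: 21250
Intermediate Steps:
c = -188
(c + (-143 - 1*(-161)))*(-352 + 227) = (-188 + (-143 - 1*(-161)))*(-352 + 227) = (-188 + (-143 + 161))*(-125) = (-188 + 18)*(-125) = -170*(-125) = 21250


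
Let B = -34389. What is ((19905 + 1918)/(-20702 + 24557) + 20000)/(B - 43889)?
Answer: -77121823/301761690 ≈ -0.25557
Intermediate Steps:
((19905 + 1918)/(-20702 + 24557) + 20000)/(B - 43889) = ((19905 + 1918)/(-20702 + 24557) + 20000)/(-34389 - 43889) = (21823/3855 + 20000)/(-78278) = (21823*(1/3855) + 20000)*(-1/78278) = (21823/3855 + 20000)*(-1/78278) = (77121823/3855)*(-1/78278) = -77121823/301761690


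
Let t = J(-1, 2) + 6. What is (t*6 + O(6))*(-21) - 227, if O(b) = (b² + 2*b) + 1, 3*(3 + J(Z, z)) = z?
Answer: -1718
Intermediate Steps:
J(Z, z) = -3 + z/3
O(b) = 1 + b² + 2*b
t = 11/3 (t = (-3 + (⅓)*2) + 6 = (-3 + ⅔) + 6 = -7/3 + 6 = 11/3 ≈ 3.6667)
(t*6 + O(6))*(-21) - 227 = ((11/3)*6 + (1 + 6² + 2*6))*(-21) - 227 = (22 + (1 + 36 + 12))*(-21) - 227 = (22 + 49)*(-21) - 227 = 71*(-21) - 227 = -1491 - 227 = -1718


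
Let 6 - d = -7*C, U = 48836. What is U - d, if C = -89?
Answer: 49453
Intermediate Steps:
d = -617 (d = 6 - (-7)*(-89) = 6 - 1*623 = 6 - 623 = -617)
U - d = 48836 - 1*(-617) = 48836 + 617 = 49453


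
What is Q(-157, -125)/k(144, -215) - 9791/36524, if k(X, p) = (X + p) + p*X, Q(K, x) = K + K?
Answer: -292355985/1133376244 ≈ -0.25795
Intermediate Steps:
Q(K, x) = 2*K
k(X, p) = X + p + X*p (k(X, p) = (X + p) + X*p = X + p + X*p)
Q(-157, -125)/k(144, -215) - 9791/36524 = (2*(-157))/(144 - 215 + 144*(-215)) - 9791/36524 = -314/(144 - 215 - 30960) - 9791*1/36524 = -314/(-31031) - 9791/36524 = -314*(-1/31031) - 9791/36524 = 314/31031 - 9791/36524 = -292355985/1133376244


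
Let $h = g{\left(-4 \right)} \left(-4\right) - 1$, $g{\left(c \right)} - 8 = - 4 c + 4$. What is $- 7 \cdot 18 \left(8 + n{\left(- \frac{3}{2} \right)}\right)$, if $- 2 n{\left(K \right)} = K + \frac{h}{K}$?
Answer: $\frac{7287}{2} \approx 3643.5$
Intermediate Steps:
$g{\left(c \right)} = 12 - 4 c$ ($g{\left(c \right)} = 8 - \left(-4 + 4 c\right) = 12 - 4 c$)
$h = -113$ ($h = \left(12 - -16\right) \left(-4\right) - 1 = \left(12 + 16\right) \left(-4\right) - 1 = 28 \left(-4\right) - 1 = -112 - 1 = -113$)
$n{\left(K \right)} = - \frac{K}{2} + \frac{113}{2 K}$ ($n{\left(K \right)} = - \frac{K - \frac{113}{K}}{2} = - \frac{K}{2} + \frac{113}{2 K}$)
$- 7 \cdot 18 \left(8 + n{\left(- \frac{3}{2} \right)}\right) = - 7 \cdot 18 \left(8 + \frac{113 - \left(- \frac{3}{2}\right)^{2}}{2 \left(- \frac{3}{2}\right)}\right) = - 7 \cdot 18 \left(8 + \frac{1}{2} \left(- \frac{2}{3}\right) \left(113 - \frac{9}{4}\right)\right) = - 7 \cdot 18 \left(8 + \frac{1}{2} \left(- \frac{2}{3}\right) \frac{443}{4}\right) = - 7 \cdot 18 \left(8 - \frac{443}{12}\right) = - 7 \cdot 18 \left(- \frac{347}{12}\right) = \left(-7\right) \left(- \frac{1041}{2}\right) = \frac{7287}{2}$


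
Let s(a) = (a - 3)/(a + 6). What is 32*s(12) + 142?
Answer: 158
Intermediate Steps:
s(a) = (-3 + a)/(6 + a)
32*s(12) + 142 = 32*((-3 + 12)/(6 + 12)) + 142 = 32*(9/18) + 142 = 32*((1/18)*9) + 142 = 32*(½) + 142 = 16 + 142 = 158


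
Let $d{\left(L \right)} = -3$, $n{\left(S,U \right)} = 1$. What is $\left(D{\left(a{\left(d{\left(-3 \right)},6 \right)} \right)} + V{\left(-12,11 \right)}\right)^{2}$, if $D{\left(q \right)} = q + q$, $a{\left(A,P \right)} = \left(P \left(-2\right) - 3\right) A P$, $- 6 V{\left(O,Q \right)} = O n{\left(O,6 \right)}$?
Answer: $293764$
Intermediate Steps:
$V{\left(O,Q \right)} = - \frac{O}{6}$ ($V{\left(O,Q \right)} = - \frac{O 1}{6} = - \frac{O}{6}$)
$a{\left(A,P \right)} = A P \left(-3 - 2 P\right)$ ($a{\left(A,P \right)} = \left(- 2 P - 3\right) A P = \left(-3 - 2 P\right) A P = A \left(-3 - 2 P\right) P = A P \left(-3 - 2 P\right)$)
$D{\left(q \right)} = 2 q$
$\left(D{\left(a{\left(d{\left(-3 \right)},6 \right)} \right)} + V{\left(-12,11 \right)}\right)^{2} = \left(2 \left(\left(-1\right) \left(-3\right) 6 \left(3 + 2 \cdot 6\right)\right) - -2\right)^{2} = \left(2 \left(\left(-1\right) \left(-3\right) 6 \left(3 + 12\right)\right) + 2\right)^{2} = \left(2 \left(\left(-1\right) \left(-3\right) 6 \cdot 15\right) + 2\right)^{2} = \left(2 \cdot 270 + 2\right)^{2} = \left(540 + 2\right)^{2} = 542^{2} = 293764$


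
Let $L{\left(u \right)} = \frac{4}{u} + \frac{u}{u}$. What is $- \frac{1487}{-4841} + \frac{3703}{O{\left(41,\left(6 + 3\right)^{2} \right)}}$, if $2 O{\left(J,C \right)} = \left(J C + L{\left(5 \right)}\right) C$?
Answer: $\frac{1090184344}{3257349147} \approx 0.33468$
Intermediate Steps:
$L{\left(u \right)} = 1 + \frac{4}{u}$ ($L{\left(u \right)} = \frac{4}{u} + 1 = 1 + \frac{4}{u}$)
$O{\left(J,C \right)} = \frac{C \left(\frac{9}{5} + C J\right)}{2}$ ($O{\left(J,C \right)} = \frac{\left(J C + \frac{4 + 5}{5}\right) C}{2} = \frac{\left(C J + \frac{1}{5} \cdot 9\right) C}{2} = \frac{\left(C J + \frac{9}{5}\right) C}{2} = \frac{\left(\frac{9}{5} + C J\right) C}{2} = \frac{C \left(\frac{9}{5} + C J\right)}{2}$)
$- \frac{1487}{-4841} + \frac{3703}{O{\left(41,\left(6 + 3\right)^{2} \right)}} = - \frac{1487}{-4841} + \frac{3703}{\frac{1}{10} \left(6 + 3\right)^{2} \left(9 + 5 \left(6 + 3\right)^{2} \cdot 41\right)} = \left(-1487\right) \left(- \frac{1}{4841}\right) + \frac{3703}{\frac{1}{10} \cdot 9^{2} \left(9 + 5 \cdot 9^{2} \cdot 41\right)} = \frac{1487}{4841} + \frac{3703}{\frac{1}{10} \cdot 81 \left(9 + 5 \cdot 81 \cdot 41\right)} = \frac{1487}{4841} + \frac{3703}{\frac{1}{10} \cdot 81 \left(9 + 16605\right)} = \frac{1487}{4841} + \frac{3703}{\frac{1}{10} \cdot 81 \cdot 16614} = \frac{1487}{4841} + \frac{3703}{\frac{672867}{5}} = \frac{1487}{4841} + 3703 \cdot \frac{5}{672867} = \frac{1487}{4841} + \frac{18515}{672867} = \frac{1090184344}{3257349147}$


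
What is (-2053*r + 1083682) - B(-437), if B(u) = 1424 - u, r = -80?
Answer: 1246061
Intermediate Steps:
(-2053*r + 1083682) - B(-437) = (-2053*(-80) + 1083682) - (1424 - 1*(-437)) = (164240 + 1083682) - (1424 + 437) = 1247922 - 1*1861 = 1247922 - 1861 = 1246061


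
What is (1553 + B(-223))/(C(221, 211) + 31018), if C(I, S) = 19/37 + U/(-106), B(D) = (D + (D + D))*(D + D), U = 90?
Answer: 588156847/60825640 ≈ 9.6696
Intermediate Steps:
B(D) = 6*D² (B(D) = (D + 2*D)*(2*D) = (3*D)*(2*D) = 6*D²)
C(I, S) = -658/1961 (C(I, S) = 19/37 + 90/(-106) = 19*(1/37) + 90*(-1/106) = 19/37 - 45/53 = -658/1961)
(1553 + B(-223))/(C(221, 211) + 31018) = (1553 + 6*(-223)²)/(-658/1961 + 31018) = (1553 + 6*49729)/(60825640/1961) = (1553 + 298374)*(1961/60825640) = 299927*(1961/60825640) = 588156847/60825640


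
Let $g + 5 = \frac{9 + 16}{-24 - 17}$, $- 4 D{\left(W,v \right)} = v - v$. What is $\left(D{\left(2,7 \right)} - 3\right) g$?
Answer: $\frac{690}{41} \approx 16.829$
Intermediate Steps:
$D{\left(W,v \right)} = 0$ ($D{\left(W,v \right)} = - \frac{v - v}{4} = \left(- \frac{1}{4}\right) 0 = 0$)
$g = - \frac{230}{41}$ ($g = -5 + \frac{9 + 16}{-24 - 17} = -5 + \frac{25}{-41} = -5 + 25 \left(- \frac{1}{41}\right) = -5 - \frac{25}{41} = - \frac{230}{41} \approx -5.6098$)
$\left(D{\left(2,7 \right)} - 3\right) g = \left(0 - 3\right) \left(- \frac{230}{41}\right) = \left(-3\right) \left(- \frac{230}{41}\right) = \frac{690}{41}$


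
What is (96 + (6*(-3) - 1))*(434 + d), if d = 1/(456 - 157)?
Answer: 9992059/299 ≈ 33418.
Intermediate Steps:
d = 1/299 ≈ 0.0033445
(96 + (6*(-3) - 1))*(434 + d) = (96 + (6*(-3) - 1))*(434 + 1/299) = (96 + (-18 - 1))*(129767/299) = (96 - 19)*(129767/299) = 77*(129767/299) = 9992059/299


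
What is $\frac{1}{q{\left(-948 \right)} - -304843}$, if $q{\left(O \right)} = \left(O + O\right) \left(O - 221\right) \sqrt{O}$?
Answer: $\frac{43549}{665310919849471} - \frac{633264 i \sqrt{237}}{665310919849471} \approx 6.5457 \cdot 10^{-11} - 1.4653 \cdot 10^{-8} i$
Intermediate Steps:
$q{\left(O \right)} = 2 O^{\frac{3}{2}} \left(-221 + O\right)$ ($q{\left(O \right)} = 2 O \left(-221 + O\right) \sqrt{O} = 2 O^{\frac{3}{2}} \left(-221 + O\right)$)
$\frac{1}{q{\left(-948 \right)} - -304843} = \frac{1}{2 \left(-948\right)^{\frac{3}{2}} \left(-221 - 948\right) - -304843} = \frac{1}{2 \left(- 1896 i \sqrt{237}\right) \left(-1169\right) + 304843} = \frac{1}{4432848 i \sqrt{237} + 304843} = \frac{1}{304843 + 4432848 i \sqrt{237}}$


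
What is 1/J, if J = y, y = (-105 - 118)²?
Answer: 1/49729 ≈ 2.0109e-5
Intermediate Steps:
y = 49729 (y = (-223)² = 49729)
J = 49729
1/J = 1/49729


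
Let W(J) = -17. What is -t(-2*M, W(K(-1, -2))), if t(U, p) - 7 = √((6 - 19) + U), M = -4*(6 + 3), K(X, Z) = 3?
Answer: -7 - √59 ≈ -14.681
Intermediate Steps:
M = -36 (M = -4*9 = -36)
t(U, p) = 7 + √(-13 + U) (t(U, p) = 7 + √((6 - 19) + U) = 7 + √(-13 + U))
-t(-2*M, W(K(-1, -2))) = -(7 + √(-13 - 2*(-36))) = -(7 + √(-13 + 72)) = -(7 + √59) = -7 - √59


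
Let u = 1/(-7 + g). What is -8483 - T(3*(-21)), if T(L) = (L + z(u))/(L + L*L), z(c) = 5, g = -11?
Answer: -16567270/1953 ≈ -8483.0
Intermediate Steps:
u = -1/18 (u = 1/(-7 - 11) = 1/(-18) = -1/18 ≈ -0.055556)
T(L) = (5 + L)/(L + L**2) (T(L) = (L + 5)/(L + L*L) = (5 + L)/(L + L**2))
-8483 - T(3*(-21)) = -8483 - (5 + 3*(-21))/((3*(-21))*(1 + 3*(-21))) = -8483 - (5 - 63)/((-63)*(1 - 63)) = -8483 - (-1)*(-58)/(63*(-62)) = -8483 - (-1)*(-1)*(-58)/(63*62) = -8483 - 1*(-29/1953) = -8483 + 29/1953 = -16567270/1953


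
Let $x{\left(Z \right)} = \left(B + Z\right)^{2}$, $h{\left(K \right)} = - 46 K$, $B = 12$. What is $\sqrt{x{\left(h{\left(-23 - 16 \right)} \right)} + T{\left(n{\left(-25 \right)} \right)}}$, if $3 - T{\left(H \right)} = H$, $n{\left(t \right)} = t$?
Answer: $4 \sqrt{203854} \approx 1806.0$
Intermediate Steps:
$T{\left(H \right)} = 3 - H$
$x{\left(Z \right)} = \left(12 + Z\right)^{2}$
$\sqrt{x{\left(h{\left(-23 - 16 \right)} \right)} + T{\left(n{\left(-25 \right)} \right)}} = \sqrt{\left(12 - 46 \left(-23 - 16\right)\right)^{2} + \left(3 - -25\right)} = \sqrt{\left(12 - -1794\right)^{2} + \left(3 + 25\right)} = \sqrt{\left(12 + 1794\right)^{2} + 28} = \sqrt{1806^{2} + 28} = \sqrt{3261636 + 28} = \sqrt{3261664} = 4 \sqrt{203854}$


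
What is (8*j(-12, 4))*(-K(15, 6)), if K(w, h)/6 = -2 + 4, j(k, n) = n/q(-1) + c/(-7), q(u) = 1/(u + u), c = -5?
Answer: 4896/7 ≈ 699.43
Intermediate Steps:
q(u) = 1/(2*u)
j(k, n) = 5/7 - 2*n (j(k, n) = n/(((½)/(-1))) - 5/(-7) = n/(((½)*(-1))) - 5*(-⅐) = n/(-½) + 5/7 = n*(-2) + 5/7 = -2*n + 5/7 = 5/7 - 2*n)
K(w, h) = 12 (K(w, h) = 6*(-2 + 4) = 6*2 = 12)
(8*j(-12, 4))*(-K(15, 6)) = (8*(5/7 - 2*4))*(-1*12) = (8*(5/7 - 8))*(-12) = (8*(-51/7))*(-12) = -408/7*(-12) = 4896/7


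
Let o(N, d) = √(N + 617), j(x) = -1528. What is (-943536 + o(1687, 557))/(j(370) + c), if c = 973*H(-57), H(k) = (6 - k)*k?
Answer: 943488/3495571 ≈ 0.26991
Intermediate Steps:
H(k) = k*(6 - k)
o(N, d) = √(617 + N)
c = -3494043 (c = 973*(-57*(6 - 1*(-57))) = 973*(-57*(6 + 57)) = 973*(-57*63) = 973*(-3591) = -3494043)
(-943536 + o(1687, 557))/(j(370) + c) = (-943536 + √(617 + 1687))/(-1528 - 3494043) = (-943536 + √2304)/(-3495571) = (-943536 + 48)*(-1/3495571) = -943488*(-1/3495571) = 943488/3495571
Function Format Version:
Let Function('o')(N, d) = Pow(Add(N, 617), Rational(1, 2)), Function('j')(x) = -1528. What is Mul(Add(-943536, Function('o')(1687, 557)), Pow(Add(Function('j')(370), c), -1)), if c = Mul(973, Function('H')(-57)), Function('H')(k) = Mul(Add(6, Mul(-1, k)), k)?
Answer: Rational(943488, 3495571) ≈ 0.26991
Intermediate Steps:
Function('H')(k) = Mul(k, Add(6, Mul(-1, k)))
Function('o')(N, d) = Pow(Add(617, N), Rational(1, 2))
c = -3494043 (c = Mul(973, Mul(-57, Add(6, Mul(-1, -57)))) = Mul(973, Mul(-57, Add(6, 57))) = Mul(973, Mul(-57, 63)) = Mul(973, -3591) = -3494043)
Mul(Add(-943536, Function('o')(1687, 557)), Pow(Add(Function('j')(370), c), -1)) = Mul(Add(-943536, Pow(Add(617, 1687), Rational(1, 2))), Pow(Add(-1528, -3494043), -1)) = Mul(Add(-943536, Pow(2304, Rational(1, 2))), Pow(-3495571, -1)) = Mul(Add(-943536, 48), Rational(-1, 3495571)) = Mul(-943488, Rational(-1, 3495571)) = Rational(943488, 3495571)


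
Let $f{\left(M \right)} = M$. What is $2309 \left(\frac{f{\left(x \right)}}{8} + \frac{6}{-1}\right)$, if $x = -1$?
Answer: $- \frac{113141}{8} \approx -14143.0$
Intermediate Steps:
$2309 \left(\frac{f{\left(x \right)}}{8} + \frac{6}{-1}\right) = 2309 \left(- \frac{1}{8} + \frac{6}{-1}\right) = 2309 \left(\left(-1\right) \frac{1}{8} + 6 \left(-1\right)\right) = 2309 \left(- \frac{1}{8} - 6\right) = 2309 \left(- \frac{49}{8}\right) = - \frac{113141}{8}$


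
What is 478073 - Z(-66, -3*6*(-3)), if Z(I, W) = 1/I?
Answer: 31552819/66 ≈ 4.7807e+5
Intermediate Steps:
478073 - Z(-66, -3*6*(-3)) = 478073 - 1/(-66) = 478073 - 1*(-1/66) = 478073 + 1/66 = 31552819/66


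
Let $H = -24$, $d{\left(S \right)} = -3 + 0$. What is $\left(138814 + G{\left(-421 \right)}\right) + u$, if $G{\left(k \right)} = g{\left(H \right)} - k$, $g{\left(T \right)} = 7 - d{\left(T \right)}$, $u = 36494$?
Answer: $175739$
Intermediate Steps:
$d{\left(S \right)} = -3$
$g{\left(T \right)} = 10$ ($g{\left(T \right)} = 7 - -3 = 7 + 3 = 10$)
$G{\left(k \right)} = 10 - k$
$\left(138814 + G{\left(-421 \right)}\right) + u = \left(138814 + \left(10 - -421\right)\right) + 36494 = \left(138814 + \left(10 + 421\right)\right) + 36494 = \left(138814 + 431\right) + 36494 = 139245 + 36494 = 175739$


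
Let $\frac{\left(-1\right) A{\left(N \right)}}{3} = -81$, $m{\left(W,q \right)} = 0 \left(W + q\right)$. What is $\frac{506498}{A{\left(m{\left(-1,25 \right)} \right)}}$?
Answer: $\frac{506498}{243} \approx 2084.4$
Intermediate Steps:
$m{\left(W,q \right)} = 0$
$A{\left(N \right)} = 243$ ($A{\left(N \right)} = \left(-3\right) \left(-81\right) = 243$)
$\frac{506498}{A{\left(m{\left(-1,25 \right)} \right)}} = \frac{506498}{243}$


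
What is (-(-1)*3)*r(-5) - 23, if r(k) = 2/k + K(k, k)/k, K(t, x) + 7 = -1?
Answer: -97/5 ≈ -19.400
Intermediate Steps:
K(t, x) = -8 (K(t, x) = -7 - 1 = -8)
r(k) = -6/k (r(k) = 2/k - 8/k = -6/k)
(-(-1)*3)*r(-5) - 23 = (-(-1)*3)*(-6/(-5)) - 23 = (-1*(-3))*(-6*(-⅕)) - 23 = 3*(6/5) - 23 = 18/5 - 23 = -97/5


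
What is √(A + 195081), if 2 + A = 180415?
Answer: √375494 ≈ 612.78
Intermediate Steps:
A = 180413 (A = -2 + 180415 = 180413)
√(A + 195081) = √(180413 + 195081) = √375494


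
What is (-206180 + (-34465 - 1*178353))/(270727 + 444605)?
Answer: -69833/119222 ≈ -0.58574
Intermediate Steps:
(-206180 + (-34465 - 1*178353))/(270727 + 444605) = (-206180 + (-34465 - 178353))/715332 = (-206180 - 212818)*(1/715332) = -418998*1/715332 = -69833/119222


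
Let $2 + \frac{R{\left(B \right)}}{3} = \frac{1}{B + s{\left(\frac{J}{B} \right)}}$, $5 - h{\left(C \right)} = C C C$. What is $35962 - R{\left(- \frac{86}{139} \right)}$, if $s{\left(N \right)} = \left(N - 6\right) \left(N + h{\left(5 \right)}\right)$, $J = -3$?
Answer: $\frac{4878665035804}{135639127} \approx 35968.0$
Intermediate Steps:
$h{\left(C \right)} = 5 - C^{3}$ ($h{\left(C \right)} = 5 - C C C = 5 - C^{2} C = 5 - C^{3}$)
$s{\left(N \right)} = \left(-120 + N\right) \left(-6 + N\right)$ ($s{\left(N \right)} = \left(N - 6\right) \left(N + \left(5 - 5^{3}\right)\right) = \left(-6 + N\right) \left(N + \left(5 - 125\right)\right) = \left(-6 + N\right) \left(N - 120\right) = \left(-6 + N\right) \left(-120 + N\right) = \left(-120 + N\right) \left(-6 + N\right)$)
$R{\left(B \right)} = -6 + \frac{3}{720 + B + \frac{9}{B^{2}} + \frac{378}{B}}$ ($R{\left(B \right)} = -6 + \frac{3}{B + \left(720 + \left(- \frac{3}{B}\right)^{2} - 126 \left(- \frac{3}{B}\right)\right)} = -6 + \frac{3}{B + \left(720 + \frac{9}{B^{2}} + \frac{378}{B}\right)} = -6 + \frac{3}{720 + B + \frac{9}{B^{2}} + \frac{378}{B}}$)
$35962 - R{\left(- \frac{86}{139} \right)} = 35962 - \frac{3 \left(-18 - 1439 \left(- \frac{86}{139}\right)^{2} - 756 \left(- \frac{86}{139}\right) - 2 \left(- \frac{86}{139}\right)^{3}\right)}{9 + \left(- \frac{86}{139}\right)^{3} + 378 \left(- \frac{86}{139}\right) + 720 \left(- \frac{86}{139}\right)^{2}} = 35962 - \frac{3 \left(-18 - 1439 \left(\left(-86\right) \frac{1}{139}\right)^{2} - 756 \left(\left(-86\right) \frac{1}{139}\right) - 2 \left(\left(-86\right) \frac{1}{139}\right)^{3}\right)}{9 + \left(\left(-86\right) \frac{1}{139}\right)^{3} + 378 \left(\left(-86\right) \frac{1}{139}\right) + 720 \left(\left(-86\right) \frac{1}{139}\right)^{2}} = 35962 - \frac{3 \left(-18 - 1439 \left(- \frac{86}{139}\right)^{2} - - \frac{65016}{139} - 2 \left(- \frac{86}{139}\right)^{3}\right)}{9 + \left(- \frac{86}{139}\right)^{3} + 378 \left(- \frac{86}{139}\right) + 720 \left(- \frac{86}{139}\right)^{2}} = 35962 - \frac{3 \left(-18 - \frac{10642844}{19321} + \frac{65016}{139} - - \frac{1272112}{2685619}\right)}{9 - \frac{636056}{2685619} - \frac{32508}{139} + 720 \cdot \frac{7396}{19321}} = 35962 - \frac{3 \left(-18 - \frac{10642844}{19321} + \frac{65016}{139} + \frac{1272112}{2685619}\right)}{9 - \frac{636056}{2685619} - \frac{32508}{139} + \frac{5325120}{19321}} = 35962 - 3 \frac{1}{\frac{135639127}{2685619}} \left(- \frac{270250210}{2685619}\right) = 35962 - 3 \cdot \frac{2685619}{135639127} \left(- \frac{270250210}{2685619}\right) = 35962 - - \frac{810750630}{135639127} = 35962 + \frac{810750630}{135639127} = \frac{4878665035804}{135639127}$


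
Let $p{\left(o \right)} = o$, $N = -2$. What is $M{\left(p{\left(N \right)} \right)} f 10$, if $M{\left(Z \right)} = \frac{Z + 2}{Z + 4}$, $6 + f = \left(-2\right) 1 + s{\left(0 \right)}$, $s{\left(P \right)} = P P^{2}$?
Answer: $0$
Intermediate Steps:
$s{\left(P \right)} = P^{3}$
$f = -8$ ($f = -6 + \left(\left(-2\right) 1 + 0^{3}\right) = -6 + \left(-2 + 0\right) = -6 - 2 = -8$)
$M{\left(Z \right)} = \frac{2 + Z}{4 + Z}$
$M{\left(p{\left(N \right)} \right)} f 10 = \frac{2 - 2}{4 - 2} \left(-8\right) 10 = \frac{1}{2} \cdot 0 \left(-8\right) 10 = 0 \left(-8\right) 10 = 0 \cdot 10 = 0$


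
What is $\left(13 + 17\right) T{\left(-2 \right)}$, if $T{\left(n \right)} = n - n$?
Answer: $0$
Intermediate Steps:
$T{\left(n \right)} = 0$
$\left(13 + 17\right) T{\left(-2 \right)} = \left(13 + 17\right) 0 = 30 \cdot 0 = 0$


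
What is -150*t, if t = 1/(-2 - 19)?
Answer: 50/7 ≈ 7.1429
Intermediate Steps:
t = -1/21 (t = 1/(-21) = -1/21 ≈ -0.047619)
-150*t = -150*(-1/21) = 50/7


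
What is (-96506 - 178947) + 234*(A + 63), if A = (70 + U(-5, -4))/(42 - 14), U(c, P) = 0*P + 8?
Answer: -1820414/7 ≈ -2.6006e+5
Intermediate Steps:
U(c, P) = 8 (U(c, P) = 0 + 8 = 8)
A = 39/14 (A = (70 + 8)/(42 - 14) = 78/28 = 78*(1/28) = 39/14 ≈ 2.7857)
(-96506 - 178947) + 234*(A + 63) = (-96506 - 178947) + 234*(39/14 + 63) = -275453 + 234*(921/14) = -275453 + 107757/7 = -1820414/7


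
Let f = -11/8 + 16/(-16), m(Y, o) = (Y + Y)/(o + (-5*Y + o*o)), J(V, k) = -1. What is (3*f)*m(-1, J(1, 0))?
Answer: 57/20 ≈ 2.8500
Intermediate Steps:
m(Y, o) = 2*Y/(o + o² - 5*Y) (m(Y, o) = (2*Y)/(o + (-5*Y + o²)) = (2*Y)/(o + (o² - 5*Y)) = (2*Y)/(o + o² - 5*Y) = 2*Y/(o + o² - 5*Y))
f = -19/8 (f = -11*⅛ + 16*(-1/16) = -11/8 - 1 = -19/8 ≈ -2.3750)
(3*f)*m(-1, J(1, 0)) = (3*(-19/8))*(2*(-1)/(-1 + (-1)² - 5*(-1))) = -57*(-1)/(4*(-1 + 1 + 5)) = -57*(-1)/(4*5) = -57/8*(-⅖) = 57/20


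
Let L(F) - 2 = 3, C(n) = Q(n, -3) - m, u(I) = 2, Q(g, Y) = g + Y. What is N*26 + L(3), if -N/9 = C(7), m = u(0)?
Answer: -463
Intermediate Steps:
Q(g, Y) = Y + g
m = 2
C(n) = -5 + n (C(n) = (-3 + n) - 1*2 = (-3 + n) - 2 = -5 + n)
N = -18 (N = -9*(-5 + 7) = -9*2 = -18)
L(F) = 5 (L(F) = 2 + 3 = 5)
N*26 + L(3) = -18*26 + 5 = -468 + 5 = -463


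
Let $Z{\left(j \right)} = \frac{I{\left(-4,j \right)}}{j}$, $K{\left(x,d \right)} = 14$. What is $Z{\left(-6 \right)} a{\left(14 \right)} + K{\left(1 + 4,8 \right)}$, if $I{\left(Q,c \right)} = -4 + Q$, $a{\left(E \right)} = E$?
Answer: $\frac{98}{3} \approx 32.667$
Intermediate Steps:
$Z{\left(j \right)} = - \frac{8}{j}$ ($Z{\left(j \right)} = \frac{-4 - 4}{j} = - \frac{8}{j}$)
$Z{\left(-6 \right)} a{\left(14 \right)} + K{\left(1 + 4,8 \right)} = - \frac{8}{-6} \cdot 14 + 14 = \left(-8\right) \left(- \frac{1}{6}\right) 14 + 14 = \frac{4}{3} \cdot 14 + 14 = \frac{56}{3} + 14 = \frac{98}{3}$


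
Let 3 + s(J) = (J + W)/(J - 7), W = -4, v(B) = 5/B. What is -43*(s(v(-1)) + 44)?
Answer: -7181/4 ≈ -1795.3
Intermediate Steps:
s(J) = -3 + (-4 + J)/(-7 + J) (s(J) = -3 + (J - 4)/(J - 7) = -3 + (-4 + J)/(-7 + J))
-43*(s(v(-1)) + 44) = -43*((17 - 10/(-1))/(-7 + 5/(-1)) + 44) = -43*((17 - 10*(-1))/(-7 + 5*(-1)) + 44) = -43*((17 - 2*(-5))/(-7 - 5) + 44) = -43*((17 + 10)/(-12) + 44) = -43*(-1/12*27 + 44) = -43*(-9/4 + 44) = -43*167/4 = -7181/4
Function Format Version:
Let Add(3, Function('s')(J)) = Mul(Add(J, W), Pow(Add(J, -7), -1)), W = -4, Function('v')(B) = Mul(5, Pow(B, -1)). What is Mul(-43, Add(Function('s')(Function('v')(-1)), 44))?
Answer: Rational(-7181, 4) ≈ -1795.3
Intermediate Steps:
Function('s')(J) = Add(-3, Mul(Pow(Add(-7, J), -1), Add(-4, J))) (Function('s')(J) = Add(-3, Mul(Add(J, -4), Pow(Add(J, -7), -1))) = Add(-3, Mul(Add(-4, J), Pow(Add(-7, J), -1))) = Add(-3, Mul(Pow(Add(-7, J), -1), Add(-4, J))))
Mul(-43, Add(Function('s')(Function('v')(-1)), 44)) = Mul(-43, Add(Mul(Pow(Add(-7, Mul(5, Pow(-1, -1))), -1), Add(17, Mul(-2, Mul(5, Pow(-1, -1))))), 44)) = Mul(-43, Add(Mul(Pow(Add(-7, Mul(5, -1)), -1), Add(17, Mul(-2, Mul(5, -1)))), 44)) = Mul(-43, Add(Mul(Pow(Add(-7, -5), -1), Add(17, Mul(-2, -5))), 44)) = Mul(-43, Add(Mul(Pow(-12, -1), Add(17, 10)), 44)) = Mul(-43, Add(Mul(Rational(-1, 12), 27), 44)) = Mul(-43, Add(Rational(-9, 4), 44)) = Mul(-43, Rational(167, 4)) = Rational(-7181, 4)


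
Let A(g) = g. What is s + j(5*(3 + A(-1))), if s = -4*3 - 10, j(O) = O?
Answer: -12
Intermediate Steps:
s = -22 (s = -12 - 10 = -22)
s + j(5*(3 + A(-1))) = -22 + 5*(3 - 1) = -22 + 5*2 = -22 + 10 = -12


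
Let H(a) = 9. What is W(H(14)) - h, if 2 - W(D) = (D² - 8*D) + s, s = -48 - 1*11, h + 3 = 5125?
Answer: -5070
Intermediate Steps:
h = 5122 (h = -3 + 5125 = 5122)
s = -59 (s = -48 - 11 = -59)
W(D) = 61 - D² + 8*D (W(D) = 2 - ((D² - 8*D) - 59) = 2 - (-59 + D² - 8*D) = 2 + (59 - D² + 8*D) = 61 - D² + 8*D)
W(H(14)) - h = (61 - 1*9² + 8*9) - 1*5122 = (61 - 1*81 + 72) - 5122 = (61 - 81 + 72) - 5122 = 52 - 5122 = -5070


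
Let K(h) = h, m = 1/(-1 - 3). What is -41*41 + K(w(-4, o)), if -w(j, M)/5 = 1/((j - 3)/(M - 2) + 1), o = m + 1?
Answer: -55498/33 ≈ -1681.8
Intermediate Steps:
m = -¼ (m = 1/(-4) = -¼ ≈ -0.25000)
o = ¾ (o = -¼ + 1 = ¾ ≈ 0.75000)
w(j, M) = -5/(1 + (-3 + j)/(-2 + M)) (w(j, M) = -5/((j - 3)/(M - 2) + 1) = -5/((-3 + j)/(-2 + M) + 1) = -5/(1 + (-3 + j)/(-2 + M)))
-41*41 + K(w(-4, o)) = -41*41 + 5*(2 - 1*¾)/(-5 + ¾ - 4) = -1681 + 5*(2 - ¾)/(-33/4) = -1681 + 5*(-4/33)*(5/4) = -1681 - 25/33 = -55498/33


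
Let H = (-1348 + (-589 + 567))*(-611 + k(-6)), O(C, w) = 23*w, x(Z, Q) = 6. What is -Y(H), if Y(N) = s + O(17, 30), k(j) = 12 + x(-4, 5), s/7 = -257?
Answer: 1109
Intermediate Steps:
s = -1799 (s = 7*(-257) = -1799)
k(j) = 18 (k(j) = 12 + 6 = 18)
H = 812410 (H = (-1348 + (-589 + 567))*(-611 + 18) = (-1348 - 22)*(-593) = -1370*(-593) = 812410)
Y(N) = -1109 (Y(N) = -1799 + 23*30 = -1799 + 690 = -1109)
-Y(H) = -1*(-1109) = 1109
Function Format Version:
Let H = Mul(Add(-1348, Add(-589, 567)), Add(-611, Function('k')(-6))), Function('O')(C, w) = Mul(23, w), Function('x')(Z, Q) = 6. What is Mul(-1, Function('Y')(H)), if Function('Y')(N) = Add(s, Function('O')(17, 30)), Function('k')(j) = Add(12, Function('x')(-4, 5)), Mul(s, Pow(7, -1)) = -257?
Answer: 1109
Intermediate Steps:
s = -1799 (s = Mul(7, -257) = -1799)
Function('k')(j) = 18 (Function('k')(j) = Add(12, 6) = 18)
H = 812410 (H = Mul(Add(-1348, Add(-589, 567)), Add(-611, 18)) = Mul(Add(-1348, -22), -593) = Mul(-1370, -593) = 812410)
Function('Y')(N) = -1109 (Function('Y')(N) = Add(-1799, Mul(23, 30)) = Add(-1799, 690) = -1109)
Mul(-1, Function('Y')(H)) = Mul(-1, -1109) = 1109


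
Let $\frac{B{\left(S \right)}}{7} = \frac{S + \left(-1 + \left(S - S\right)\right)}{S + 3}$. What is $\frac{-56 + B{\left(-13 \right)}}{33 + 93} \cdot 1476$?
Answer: $- \frac{2706}{5} \approx -541.2$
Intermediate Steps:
$B{\left(S \right)} = \frac{7 \left(-1 + S\right)}{3 + S}$ ($B{\left(S \right)} = 7 \frac{S + \left(-1 + \left(S - S\right)\right)}{S + 3} = 7 \frac{S + \left(-1 + 0\right)}{3 + S} = 7 \frac{S - 1}{3 + S} = 7 \frac{-1 + S}{3 + S} = \frac{7 \left(-1 + S\right)}{3 + S}$)
$\frac{-56 + B{\left(-13 \right)}}{33 + 93} \cdot 1476 = \frac{-56 + \frac{7 \left(-1 - 13\right)}{3 - 13}}{33 + 93} \cdot 1476 = \frac{-56 + 7 \frac{1}{-10} \left(-14\right)}{126} \cdot 1476 = \left(-56 + 7 \left(- \frac{1}{10}\right) \left(-14\right)\right) \frac{1}{126} \cdot 1476 = \left(-56 + \frac{49}{5}\right) \frac{1}{126} \cdot 1476 = \left(- \frac{231}{5}\right) \frac{1}{126} \cdot 1476 = \left(- \frac{11}{30}\right) 1476 = - \frac{2706}{5}$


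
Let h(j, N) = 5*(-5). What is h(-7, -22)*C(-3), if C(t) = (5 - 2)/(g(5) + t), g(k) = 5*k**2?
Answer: -75/122 ≈ -0.61475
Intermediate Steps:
h(j, N) = -25
C(t) = 3/(125 + t) (C(t) = (5 - 2)/(5*5**2 + t) = 3/(5*25 + t) = 3/(125 + t))
h(-7, -22)*C(-3) = -75/(125 - 3) = -75/122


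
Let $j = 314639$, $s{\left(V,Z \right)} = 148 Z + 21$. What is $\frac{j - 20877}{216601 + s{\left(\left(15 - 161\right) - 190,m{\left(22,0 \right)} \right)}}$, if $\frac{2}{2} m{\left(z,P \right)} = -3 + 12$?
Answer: $\frac{146881}{108977} \approx 1.3478$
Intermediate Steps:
$m{\left(z,P \right)} = 9$ ($m{\left(z,P \right)} = -3 + 12 = 9$)
$s{\left(V,Z \right)} = 21 + 148 Z$
$\frac{j - 20877}{216601 + s{\left(\left(15 - 161\right) - 190,m{\left(22,0 \right)} \right)}} = \frac{314639 - 20877}{216601 + \left(21 + 148 \cdot 9\right)} = \frac{293762}{216601 + \left(21 + 1332\right)} = \frac{293762}{216601 + 1353} = \frac{293762}{217954} = 293762 \cdot \frac{1}{217954} = \frac{146881}{108977}$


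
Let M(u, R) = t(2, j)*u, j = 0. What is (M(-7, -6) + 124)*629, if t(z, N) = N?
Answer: 77996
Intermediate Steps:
M(u, R) = 0 (M(u, R) = 0*u = 0)
(M(-7, -6) + 124)*629 = (0 + 124)*629 = 124*629 = 77996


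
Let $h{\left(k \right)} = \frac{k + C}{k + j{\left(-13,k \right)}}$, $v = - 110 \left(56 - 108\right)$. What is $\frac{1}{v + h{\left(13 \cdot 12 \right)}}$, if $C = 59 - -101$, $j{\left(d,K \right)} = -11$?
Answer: $\frac{145}{829716} \approx 0.00017476$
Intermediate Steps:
$v = 5720$ ($v = \left(-110\right) \left(-52\right) = 5720$)
$C = 160$ ($C = 59 + 101 = 160$)
$h{\left(k \right)} = \frac{160 + k}{-11 + k}$ ($h{\left(k \right)} = \frac{k + 160}{k - 11} = \frac{160 + k}{-11 + k}$)
$\frac{1}{v + h{\left(13 \cdot 12 \right)}} = \frac{1}{5720 + \frac{160 + 13 \cdot 12}{-11 + 13 \cdot 12}} = \frac{1}{5720 + \frac{160 + 156}{-11 + 156}} = \frac{1}{5720 + \frac{1}{145} \cdot 316} = \frac{1}{5720 + \frac{316}{145}} = \frac{1}{\frac{829716}{145}} = \frac{145}{829716}$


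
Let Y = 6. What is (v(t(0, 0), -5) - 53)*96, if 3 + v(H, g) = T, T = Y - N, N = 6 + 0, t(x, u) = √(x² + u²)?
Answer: -5376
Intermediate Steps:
t(x, u) = √(u² + x²)
N = 6
T = 0 (T = 6 - 1*6 = 6 - 6 = 0)
v(H, g) = -3 (v(H, g) = -3 + 0 = -3)
(v(t(0, 0), -5) - 53)*96 = (-3 - 53)*96 = -56*96 = -5376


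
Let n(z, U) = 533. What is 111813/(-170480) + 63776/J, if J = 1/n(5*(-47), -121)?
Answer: 5795059700027/170480 ≈ 3.3993e+7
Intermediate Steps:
J = 1/533 ≈ 0.0018762
111813/(-170480) + 63776/J = 111813/(-170480) + 63776/(1/533) = 111813*(-1/170480) + 63776*533 = -111813/170480 + 33992608 = 5795059700027/170480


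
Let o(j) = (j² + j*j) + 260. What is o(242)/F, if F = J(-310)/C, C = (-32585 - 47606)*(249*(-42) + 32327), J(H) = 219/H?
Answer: 63817524100964120/219 ≈ 2.9140e+14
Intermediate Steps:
C = -1753696979 (C = -80191*(-10458 + 32327) = -80191*21869 = -1753696979)
o(j) = 260 + 2*j² (o(j) = (j² + j²) + 260 = 2*j² + 260 = 260 + 2*j²)
F = 219/543646063490 (F = (219/(-310))/(-1753696979) = (219*(-1/310))*(-1/1753696979) = -219/310*(-1/1753696979) = 219/543646063490 ≈ 4.0284e-10)
o(242)/F = (260 + 2*242²)/(219/543646063490) = (260 + 2*58564)*(543646063490/219) = (260 + 117128)*(543646063490/219) = 117388*(543646063490/219) = 63817524100964120/219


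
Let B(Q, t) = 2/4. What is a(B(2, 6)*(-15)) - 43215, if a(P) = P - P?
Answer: -43215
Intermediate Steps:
B(Q, t) = ½ (B(Q, t) = 2*(¼) = ½)
a(P) = 0
a(B(2, 6)*(-15)) - 43215 = 0 - 43215 = -43215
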